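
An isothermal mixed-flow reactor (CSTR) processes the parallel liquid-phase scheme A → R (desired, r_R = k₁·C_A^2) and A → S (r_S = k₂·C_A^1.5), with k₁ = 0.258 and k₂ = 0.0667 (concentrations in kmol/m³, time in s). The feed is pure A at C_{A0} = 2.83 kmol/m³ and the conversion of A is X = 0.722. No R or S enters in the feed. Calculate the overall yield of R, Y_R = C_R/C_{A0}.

Exit C_A = C_{A0}(1−X) = 2.83×0.278 = 0.7867 kmol/m³.
In a CSTR the entire volume is at exit conditions, so r_R = 0.258×0.7867^2 = 0.1597 and r_S = 0.0667×0.7867^1.5 = 0.04654.
Fraction of consumed A going to R: r_R/(r_R+r_S) = 0.7743.
C_R = 0.7743·C_{A0}·X = 0.7743×2.83×0.722 = 1.58 kmol/m³; Y_R = C_R/C_{A0} = 0.559.

0.559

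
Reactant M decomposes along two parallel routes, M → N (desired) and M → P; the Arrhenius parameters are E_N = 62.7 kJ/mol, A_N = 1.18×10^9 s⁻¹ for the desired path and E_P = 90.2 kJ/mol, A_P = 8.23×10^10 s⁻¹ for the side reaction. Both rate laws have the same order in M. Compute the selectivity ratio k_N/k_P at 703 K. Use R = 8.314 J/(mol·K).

1.58

With equal orders, S_{N/P} = k_N/k_P = (A_N/A_P)·exp[(E_P−E_N)/(RT)].
(E_P−E_N)/(RT) = (90.2−62.7)×10³/(8.314×703) = 27500/5845 = 4.705.
k_N/k_P = (1.18×10^9/8.23×10^10)·exp(4.705) = 0.01434 × 110.5 = 1.58.
Since E_N < E_P, lowering the temperature improves selectivity toward N.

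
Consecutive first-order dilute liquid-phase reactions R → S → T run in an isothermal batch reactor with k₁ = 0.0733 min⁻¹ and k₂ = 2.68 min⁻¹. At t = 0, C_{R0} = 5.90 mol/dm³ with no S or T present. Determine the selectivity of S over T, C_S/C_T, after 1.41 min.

0.336

For first-order series with pure R initially, C_S(t) = k₁C_{R0}/(k₂−k₁)·(e^(−k₁t) − e^(−k₂t)).
e^(−k₁t) = e^(−0.0733×1.41) = e^(−0.1034) = 0.9018; e^(−k₂t) = e^(−3.779) = 0.02285.
C_S = 0.0733×5.90/(2.68−0.0733) × (0.9018−0.02285) = 0.1659×0.8790 = 0.1458 mol/dm³.
C_R = C_{R0}e^(−k₁t) = 5.321 mol/dm³, so C_T = C_{R0}−C_R−C_S = 0.4335 mol/dm³; C_S/C_T = 0.336.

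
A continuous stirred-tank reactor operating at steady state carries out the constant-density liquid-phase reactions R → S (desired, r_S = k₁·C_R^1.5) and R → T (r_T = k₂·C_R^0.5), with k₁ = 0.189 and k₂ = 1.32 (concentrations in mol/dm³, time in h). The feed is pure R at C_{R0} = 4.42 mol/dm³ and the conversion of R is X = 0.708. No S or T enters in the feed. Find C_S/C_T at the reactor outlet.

Exit C_R = C_{R0}(1−X) = 4.42×0.292 = 1.291 mol/dm³.
In a CSTR the entire volume is at exit conditions, so r_S = 0.189×1.291^1.5 = 0.2771 and r_T = 1.32×1.291^0.5 = 1.500.
Overall selectivity = C_S/C_T = r_Sτ/(r_Tτ) = r_S/r_T = 0.185.

0.185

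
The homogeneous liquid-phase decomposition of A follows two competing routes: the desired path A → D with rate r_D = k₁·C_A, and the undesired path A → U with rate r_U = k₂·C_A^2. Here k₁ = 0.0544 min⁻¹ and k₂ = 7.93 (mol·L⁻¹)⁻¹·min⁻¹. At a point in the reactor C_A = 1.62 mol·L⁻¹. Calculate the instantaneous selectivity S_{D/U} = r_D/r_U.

S_{D/U} = r_D/r_U = (k₁·C_A)/(k₂·C_A^2) = (k₁/k₂)·C_A⁻¹.
= (0.0544×1.620) / (7.93×1.620^2) = 0.08813/20.81 = 0.00423.
The undesired path is higher order in A, so low C_A (CSTR or dilute feed) favours D.

0.00423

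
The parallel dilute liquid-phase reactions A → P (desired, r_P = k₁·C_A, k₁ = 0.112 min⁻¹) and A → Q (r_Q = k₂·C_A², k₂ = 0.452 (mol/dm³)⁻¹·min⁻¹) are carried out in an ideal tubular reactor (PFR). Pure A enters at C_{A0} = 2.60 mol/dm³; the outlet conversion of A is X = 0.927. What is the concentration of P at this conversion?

C_A = C_{A0}(1−X) = 0.1898 mol/dm³.
Along a PFR/batch, dC_P/dC_A = −r_P/(r_P+r_Q) = −k₁/(k₁+k₂·C_A).
Integrating from C_{A0} to C_A: C_P = (0.112/0.452)·ln[(0.112+0.452·2.60)/(0.112+0.452·0.190)] = 0.2478·ln(1.287/0.1978) = 0.4641 mol/dm³.

0.464 mol/dm³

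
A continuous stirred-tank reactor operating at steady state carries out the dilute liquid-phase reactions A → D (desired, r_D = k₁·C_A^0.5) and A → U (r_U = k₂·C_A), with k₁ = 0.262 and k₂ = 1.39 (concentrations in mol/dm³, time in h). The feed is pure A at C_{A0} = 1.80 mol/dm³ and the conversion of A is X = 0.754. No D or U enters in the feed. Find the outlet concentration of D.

Exit C_A = C_{A0}(1−X) = 1.80×0.246 = 0.4428 mol/dm³.
In a CSTR the entire volume is at exit conditions, so r_D = 0.262×0.4428^0.5 = 0.1743 and r_U = 1.39×0.4428 = 0.6155.
Fraction of consumed A going to D: r_D/(r_D+r_U) = 0.2207.
C_D = 0.2207·C_{A0}·X = 0.2207×1.80×0.754 = 0.300 mol/dm³.

0.300 mol/dm³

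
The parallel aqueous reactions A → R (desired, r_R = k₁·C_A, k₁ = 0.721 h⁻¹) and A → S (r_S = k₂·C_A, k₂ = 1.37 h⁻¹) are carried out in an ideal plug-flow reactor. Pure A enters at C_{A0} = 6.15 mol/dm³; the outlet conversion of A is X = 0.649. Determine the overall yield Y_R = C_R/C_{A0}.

0.224

C_A = C_{A0}(1−X) = 2.159 mol/dm³.
Both paths are first order in A, so the instantaneous fraction to R is constant: dC_R/d(−C_A) = k₁/(k₁+k₂) = 0.3448.
C_R = 0.3448·(C_{A0}−C_A) = 0.3448×3.991 = 1.38 mol/dm³.
Y_R = C_R/C_{A0} = 1.376/6.15 = 0.224.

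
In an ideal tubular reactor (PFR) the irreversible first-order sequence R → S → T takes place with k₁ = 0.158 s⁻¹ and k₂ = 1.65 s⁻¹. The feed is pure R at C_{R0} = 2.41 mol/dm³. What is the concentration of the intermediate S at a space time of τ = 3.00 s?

0.157 mol/dm³

The intermediate concentration in a first-order A→B→C sequence is C_S = k₁C_{R0}(e^(−k₁τ) − e^(−k₂τ))/(k₂−k₁).
e^(−k₁τ) = e^(−0.158×3.00) = e^(−0.4740) = 0.6225; e^(−k₂τ) = e^(−4.950) = 0.007083.
C_S = 0.158×2.41/(1.65−0.158) × (0.6225−0.007083) = 0.2552×0.6154 = 0.1571 mol/dm³.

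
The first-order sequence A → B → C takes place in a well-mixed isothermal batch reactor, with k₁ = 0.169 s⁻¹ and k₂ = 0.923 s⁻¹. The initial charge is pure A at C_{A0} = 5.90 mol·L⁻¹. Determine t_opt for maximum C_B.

2.25 s

For first-order series the maximum of C_B occurs at t_opt = ln(k₂/k₁)/(k₂−k₁).
= ln(0.923/0.169)/(0.923−0.169) = ln(5.462)/0.7540 = 1.698/0.7540 = 2.25 s.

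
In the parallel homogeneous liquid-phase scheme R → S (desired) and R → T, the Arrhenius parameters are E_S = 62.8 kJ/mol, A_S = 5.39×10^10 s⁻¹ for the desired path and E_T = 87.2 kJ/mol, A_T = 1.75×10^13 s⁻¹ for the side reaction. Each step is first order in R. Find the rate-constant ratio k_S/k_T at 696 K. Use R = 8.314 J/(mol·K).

0.209

With equal orders, S_{S/T} = k_S/k_T = (A_S/A_T)·exp[(E_T−E_S)/(RT)].
(E_T−E_S)/(RT) = (87.2−62.8)×10³/(8.314×696) = 24400/5787 = 4.217.
k_S/k_T = (5.39×10^10/1.75×10^13)·exp(4.217) = 0.003080 × 67.81 = 0.209.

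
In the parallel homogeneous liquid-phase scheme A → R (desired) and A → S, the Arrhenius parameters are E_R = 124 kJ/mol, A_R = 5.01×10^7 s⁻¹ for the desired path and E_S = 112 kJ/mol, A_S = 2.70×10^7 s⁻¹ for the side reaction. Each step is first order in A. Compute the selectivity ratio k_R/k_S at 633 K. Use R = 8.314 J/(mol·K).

With equal orders, S_{R/S} = k_R/k_S = (A_R/A_S)·exp[(E_S−E_R)/(RT)].
(E_S−E_R)/(RT) = (112−124)×10³/(8.314×633) = -12000/5263 = -2.280.
k_R/k_S = (5.01×10^7/2.70×10^7)·exp(-2.280) = 1.856 × 0.1023 = 0.190.
Since E_R > E_S, raising the temperature improves selectivity toward R.

0.190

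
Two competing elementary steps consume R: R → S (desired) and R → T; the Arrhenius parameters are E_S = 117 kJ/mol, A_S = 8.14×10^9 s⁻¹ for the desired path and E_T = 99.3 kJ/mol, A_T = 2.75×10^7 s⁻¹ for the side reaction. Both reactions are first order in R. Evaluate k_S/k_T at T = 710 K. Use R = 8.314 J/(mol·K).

With equal orders, S_{S/T} = k_S/k_T = (A_S/A_T)·exp[(E_T−E_S)/(RT)].
(E_T−E_S)/(RT) = (99.3−117)×10³/(8.314×710) = -17700/5903 = -2.999.
k_S/k_T = (8.14×10^9/2.75×10^7)·exp(-2.999) = 296.0 × 0.04986 = 14.8.

14.8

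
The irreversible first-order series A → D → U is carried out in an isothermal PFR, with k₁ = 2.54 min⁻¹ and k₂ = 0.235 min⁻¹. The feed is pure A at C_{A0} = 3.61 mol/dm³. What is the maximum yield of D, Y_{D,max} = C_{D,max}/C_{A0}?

0.785

At the optimum, C_{D,max}/C_{A0} = (k₁/k₂)^[k₂/(k₂−k₁)].
= (2.54/0.235)^(0.235/(0.235−2.54)) = (10.81)^(-0.1020) = 0.7845.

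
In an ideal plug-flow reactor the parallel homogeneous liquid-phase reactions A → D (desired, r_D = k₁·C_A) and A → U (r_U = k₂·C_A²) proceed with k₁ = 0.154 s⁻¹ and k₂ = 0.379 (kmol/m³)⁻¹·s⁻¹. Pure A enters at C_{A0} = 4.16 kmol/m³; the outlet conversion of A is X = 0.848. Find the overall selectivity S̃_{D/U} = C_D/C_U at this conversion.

0.206

C_A = C_{A0}(1−X) = 0.6323 kmol/m³.
Along a PFR/batch, dC_D/dC_A = −r_D/(r_D+r_U) = −k₁/(k₁+k₂·C_A).
Integrating from C_{A0} to C_A: C_D = (0.154/0.379)·ln[(0.154+0.379·4.16)/(0.154+0.379·0.632)] = 0.4063·ln(1.731/0.3936) = 0.6017 kmol/m³.
C_U = (C_{A0}−C_A)−C_D = 2.926 kmol/m³; S̃_{D/U} = 0.6017/2.926 = 0.206.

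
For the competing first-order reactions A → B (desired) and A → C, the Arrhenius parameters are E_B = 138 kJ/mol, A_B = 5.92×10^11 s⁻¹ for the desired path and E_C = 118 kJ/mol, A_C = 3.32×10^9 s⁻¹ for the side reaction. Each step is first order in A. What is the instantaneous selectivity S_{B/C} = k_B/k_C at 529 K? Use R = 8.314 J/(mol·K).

1.89

Since both paths have the same order in A, the concentration cancels and S_{B/C} = k_B/k_C = (A_B/A_C)·exp[(E_C−E_B)/(RT)].
(E_C−E_B)/(RT) = (118−138)×10³/(8.314×529) = -20000/4398 = -4.547.
k_B/k_C = (5.92×10^11/3.32×10^9)·exp(-4.547) = 178.3 × 0.01059 = 1.89.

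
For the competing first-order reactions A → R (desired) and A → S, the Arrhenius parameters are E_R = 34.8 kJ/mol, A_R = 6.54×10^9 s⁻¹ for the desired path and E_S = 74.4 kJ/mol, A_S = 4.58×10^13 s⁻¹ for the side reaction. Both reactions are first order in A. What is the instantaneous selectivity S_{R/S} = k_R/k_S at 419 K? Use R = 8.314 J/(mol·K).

12.3

With equal orders, S_{R/S} = k_R/k_S = (A_R/A_S)·exp[(E_S−E_R)/(RT)].
(E_S−E_R)/(RT) = (74.4−34.8)×10³/(8.314×419) = 39600/3484 = 11.37.
k_R/k_S = (6.54×10^9/4.58×10^13)·exp(11.37) = 1.428×10^-4 × 86479 = 12.3.
Since E_R < E_S, lowering the temperature improves selectivity toward R.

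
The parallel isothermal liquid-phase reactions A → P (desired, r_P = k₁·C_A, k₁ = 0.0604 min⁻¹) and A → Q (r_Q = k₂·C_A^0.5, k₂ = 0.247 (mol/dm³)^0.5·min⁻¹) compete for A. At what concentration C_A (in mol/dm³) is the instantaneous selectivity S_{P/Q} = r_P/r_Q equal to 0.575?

S_{P/Q} = (k₁/k₂)·C_A^0.5 ⇒ C_A = (S·k₂/k₁)^(2).
= (0.575×0.247/0.0604)^(2) = (2.351)^(2) = 5.53 mol/dm³.

5.53 mol/dm³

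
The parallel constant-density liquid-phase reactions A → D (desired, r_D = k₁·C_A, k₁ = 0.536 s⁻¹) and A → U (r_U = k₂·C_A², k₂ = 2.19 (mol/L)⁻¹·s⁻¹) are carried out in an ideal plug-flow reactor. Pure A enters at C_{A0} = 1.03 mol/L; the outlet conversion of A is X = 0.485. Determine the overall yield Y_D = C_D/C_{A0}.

0.118

C_A = C_{A0}(1−X) = 0.5304 mol/L.
Along a PFR/batch, dC_D/dC_A = −r_D/(r_D+r_U) = −k₁/(k₁+k₂·C_A).
Integrating from C_{A0} to C_A: C_D = (0.536/2.19)·ln[(0.536+2.19·1.03)/(0.536+2.19·0.530)] = 0.2447·ln(2.792/1.698) = 0.1217 mol/L.
Y_D = C_D/C_{A0} = 0.1217/1.03 = 0.118.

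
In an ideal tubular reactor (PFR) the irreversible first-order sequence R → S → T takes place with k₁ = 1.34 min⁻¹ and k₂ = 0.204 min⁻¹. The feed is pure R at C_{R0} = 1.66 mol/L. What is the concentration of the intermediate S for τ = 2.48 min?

1.11 mol/L

For first-order series with pure R initially, C_S(τ) = k₁C_{R0}/(k₂−k₁)·(e^(−k₁τ) − e^(−k₂τ)).
e^(−k₁τ) = e^(−1.34×2.48) = e^(−3.323) = 0.03604; e^(−k₂τ) = e^(−0.5059) = 0.6030.
C_S = 1.34×1.66/(0.204−1.34) × (0.03604−0.6030) = (-1.958)×(-0.5669) = 1.110 mol/L.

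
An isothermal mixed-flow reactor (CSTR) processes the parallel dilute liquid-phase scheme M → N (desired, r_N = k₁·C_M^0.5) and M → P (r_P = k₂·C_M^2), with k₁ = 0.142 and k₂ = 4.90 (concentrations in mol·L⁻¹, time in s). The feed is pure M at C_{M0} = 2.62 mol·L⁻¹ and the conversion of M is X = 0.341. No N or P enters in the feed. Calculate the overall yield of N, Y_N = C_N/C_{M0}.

0.00430

Exit C_M = C_{M0}(1−X) = 2.62×0.659 = 1.727 mol·L⁻¹.
In a CSTR the entire volume is at exit conditions, so r_N = 0.142×1.727^0.5 = 0.1866 and r_P = 4.90×1.727^2 = 14.61.
Fraction of consumed M going to N: r_N/(r_N+r_P) = 0.01261.
C_N = 0.01261·C_{M0}·X = 0.01261×2.62×0.341 = 0.0113 mol·L⁻¹; Y_N = C_N/C_{M0} = 0.00430.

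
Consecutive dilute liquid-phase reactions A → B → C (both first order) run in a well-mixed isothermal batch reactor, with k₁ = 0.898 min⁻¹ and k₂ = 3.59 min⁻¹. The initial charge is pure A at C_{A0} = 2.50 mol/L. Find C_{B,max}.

At the optimum, C_{B,max}/C_{A0} = (k₁/k₂)^[k₂/(k₂−k₁)].
= (0.898/3.59)^(3.59/(3.59−0.898)) = (0.2501)^(1.334) = 0.1576.
C_{B,max} = 0.1576×2.50 = 0.394 mol/L.

0.394 mol/L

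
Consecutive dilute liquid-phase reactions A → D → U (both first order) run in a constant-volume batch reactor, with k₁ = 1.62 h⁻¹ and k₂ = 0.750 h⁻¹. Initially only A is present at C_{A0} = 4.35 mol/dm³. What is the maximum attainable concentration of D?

2.24 mol/dm³

At the optimum, C_{D,max}/C_{A0} = (k₁/k₂)^[k₂/(k₂−k₁)].
= (1.62/0.750)^(0.750/(0.750−1.62)) = (2.160)^(-0.8621) = 0.5148.
C_{D,max} = 0.5148×4.35 = 2.24 mol/dm³.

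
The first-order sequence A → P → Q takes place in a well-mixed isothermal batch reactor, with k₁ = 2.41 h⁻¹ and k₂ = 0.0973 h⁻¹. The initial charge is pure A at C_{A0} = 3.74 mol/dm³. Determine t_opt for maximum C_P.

1.39 h

Setting dC_P/dt = 0 gives t_opt = ln(k₂/k₁)/(k₂−k₁).
= ln(0.0973/2.41)/(0.0973−2.41) = ln(0.04037)/-2.313 = -3.210/-2.313 = 1.39 h.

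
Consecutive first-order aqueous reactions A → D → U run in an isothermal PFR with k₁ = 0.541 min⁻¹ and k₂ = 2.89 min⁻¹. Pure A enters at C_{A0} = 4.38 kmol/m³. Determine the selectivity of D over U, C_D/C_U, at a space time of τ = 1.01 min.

Solving the coupled first-order balances gives C_D(τ) = [k₁/(k₂−k₁)]·C_{A0}·(e^(−k₁τ) − e^(−k₂τ)).
e^(−k₁τ) = e^(−0.541×1.01) = e^(−0.5464) = 0.5790; e^(−k₂τ) = e^(−2.919) = 0.05399.
C_D = 0.541×4.38/(2.89−0.541) × (0.5790−0.05399) = 1.009×0.5250 = 0.5296 kmol/m³.
C_A = C_{A0}e^(−k₁τ) = 2.536 kmol/m³, so C_U = C_{A0}−C_A−C_D = 1.314 kmol/m³; C_D/C_U = 0.403.

0.403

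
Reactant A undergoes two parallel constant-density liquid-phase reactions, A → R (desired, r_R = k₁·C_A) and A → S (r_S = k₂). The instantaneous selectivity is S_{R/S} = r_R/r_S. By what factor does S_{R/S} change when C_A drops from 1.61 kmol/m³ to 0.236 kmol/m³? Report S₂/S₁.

S_{R/S} = (k₁/k₂)·C_A, so S₂/S₁ = (C_{A,2}/C_{A,1}).
= 0.236/1.61 = 0.147.
Selectivity toward R falls as C_A falls — high-concentration operation is favoured.

0.147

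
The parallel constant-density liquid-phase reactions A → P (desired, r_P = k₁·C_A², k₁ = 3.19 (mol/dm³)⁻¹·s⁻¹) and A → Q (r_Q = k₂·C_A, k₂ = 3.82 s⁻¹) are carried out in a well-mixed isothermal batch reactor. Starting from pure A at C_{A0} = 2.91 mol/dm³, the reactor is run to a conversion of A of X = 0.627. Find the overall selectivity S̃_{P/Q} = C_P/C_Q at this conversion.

1.59

C_A = C_{A0}(1−X) = 1.085 mol/dm³.
Along a PFR/batch, dC_Q/dC_A = −r_Q/(r_P+r_Q) = −k₂/(k₂+k₁·C_A).
Integrating from C_{A0} to C_A: C_Q = (3.82/3.19)·ln[(3.82+3.19·2.91)/(3.82+3.19·1.09)] = 1.197·ln(13.10/7.283) = 0.7034 mol/dm³.
Then C_P = (C_{A0}−C_A) − C_Q = 1.825 − 0.7034 = 1.121 mol/dm³.
S̃_{P/Q} = C_P/C_Q = 1.121/0.7034 = 1.59.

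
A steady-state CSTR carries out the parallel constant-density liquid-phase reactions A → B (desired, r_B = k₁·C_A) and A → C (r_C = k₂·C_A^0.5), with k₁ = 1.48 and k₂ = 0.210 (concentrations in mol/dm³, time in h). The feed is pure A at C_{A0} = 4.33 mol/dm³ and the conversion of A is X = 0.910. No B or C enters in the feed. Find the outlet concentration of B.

Exit C_A = C_{A0}(1−X) = 4.33×0.0900 = 0.3897 mol/dm³.
Rates in a CSTR are evaluated at the outlet concentration: r_B = 1.48×0.3897 = 0.5768, r_C = 0.210×0.3897^0.5 = 0.1311.
Fraction of consumed A going to B: r_B/(r_B+r_C) = 0.8148.
C_B = 0.8148·C_{A0}·X = 0.8148×4.33×0.910 = 3.21 mol/dm³.

3.21 mol/dm³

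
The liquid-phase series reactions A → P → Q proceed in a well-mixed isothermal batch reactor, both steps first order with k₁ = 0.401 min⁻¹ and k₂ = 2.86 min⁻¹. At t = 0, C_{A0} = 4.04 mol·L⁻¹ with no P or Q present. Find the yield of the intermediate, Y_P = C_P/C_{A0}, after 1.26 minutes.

The intermediate concentration in a first-order A→B→C sequence is C_P = k₁C_{A0}(e^(−k₁t) − e^(−k₂t))/(k₂−k₁).
e^(−k₁t) = e^(−0.401×1.26) = e^(−0.5053) = 0.6033; e^(−k₂t) = e^(−3.604) = 0.02723.
C_P = 0.401×4.04/(2.86−0.401) × (0.6033−0.02723) = 0.6588×0.5761 = 0.3796 mol·L⁻¹.
Y_P = C_P/C_{A0} = 0.3796/4.04 = 0.0940.

0.0940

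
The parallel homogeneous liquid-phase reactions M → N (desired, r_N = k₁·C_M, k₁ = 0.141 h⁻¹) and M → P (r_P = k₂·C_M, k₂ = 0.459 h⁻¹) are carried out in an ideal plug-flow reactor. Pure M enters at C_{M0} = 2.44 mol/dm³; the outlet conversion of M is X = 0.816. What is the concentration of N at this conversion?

0.468 mol/dm³

C_M = C_{M0}(1−X) = 0.4490 mol/dm³.
Both paths are first order in M, so the instantaneous fraction to N is constant: dC_N/d(−C_M) = k₁/(k₁+k₂) = 0.2350.
C_N = 0.2350·(C_{M0}−C_M) = 0.2350×1.991 = 0.468 mol/dm³.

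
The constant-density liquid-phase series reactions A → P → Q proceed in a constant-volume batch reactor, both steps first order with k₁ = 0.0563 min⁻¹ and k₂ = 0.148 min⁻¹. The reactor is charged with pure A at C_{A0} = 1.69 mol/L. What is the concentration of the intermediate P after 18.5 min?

0.299 mol/L

The intermediate concentration in a first-order A→B→C sequence is C_P = k₁C_{A0}(e^(−k₁t) − e^(−k₂t))/(k₂−k₁).
e^(−k₁t) = e^(−0.0563×18.5) = e^(−1.042) = 0.3529; e^(−k₂t) = e^(−2.738) = 0.06470.
C_P = 0.0563×1.69/(0.148−0.0563) × (0.3529−0.06470) = 1.038×0.2882 = 0.2990 mol/L.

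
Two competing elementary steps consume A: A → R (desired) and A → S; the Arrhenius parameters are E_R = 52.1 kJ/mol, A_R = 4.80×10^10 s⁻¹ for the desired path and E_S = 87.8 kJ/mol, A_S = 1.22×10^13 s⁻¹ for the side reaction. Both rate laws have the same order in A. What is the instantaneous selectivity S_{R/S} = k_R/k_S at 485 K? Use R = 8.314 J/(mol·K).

With equal orders, S_{R/S} = k_R/k_S = (A_R/A_S)·exp[(E_S−E_R)/(RT)].
(E_S−E_R)/(RT) = (87.8−52.1)×10³/(8.314×485) = 35700/4032 = 8.854.
k_R/k_S = (4.80×10^10/1.22×10^13)·exp(8.854) = 0.003934 × 6999 = 27.5.

27.5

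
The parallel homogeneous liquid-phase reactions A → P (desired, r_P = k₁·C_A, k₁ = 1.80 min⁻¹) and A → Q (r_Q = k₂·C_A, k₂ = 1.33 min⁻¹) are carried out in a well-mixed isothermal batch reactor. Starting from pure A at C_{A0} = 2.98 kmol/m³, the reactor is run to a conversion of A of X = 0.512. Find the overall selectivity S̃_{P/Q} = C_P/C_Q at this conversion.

C_A = C_{A0}(1−X) = 1.454 kmol/m³.
Both paths are first order in A, so the instantaneous fraction to P is constant: dC_P/d(−C_A) = k₁/(k₁+k₂) = 0.5751.
C_P = 0.5751·(C_{A0}−C_A) = 0.5751×1.526 = 0.877 kmol/m³.
C_Q = (C_{A0}−C_A)−C_P = 0.6483 kmol/m³; S̃_{P/Q} = 0.8774/0.6483 = 1.35.

1.35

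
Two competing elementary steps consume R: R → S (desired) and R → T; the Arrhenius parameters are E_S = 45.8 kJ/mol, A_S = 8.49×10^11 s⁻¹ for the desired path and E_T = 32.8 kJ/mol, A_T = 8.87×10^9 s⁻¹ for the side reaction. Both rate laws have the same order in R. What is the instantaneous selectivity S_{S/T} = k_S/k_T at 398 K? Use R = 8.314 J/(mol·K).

1.88

With equal orders, S_{S/T} = k_S/k_T = (A_S/A_T)·exp[(E_T−E_S)/(RT)].
(E_T−E_S)/(RT) = (32.8−45.8)×10³/(8.314×398) = -13000/3309 = -3.929.
k_S/k_T = (8.49×10^11/8.87×10^9)·exp(-3.929) = 95.72 × 0.01967 = 1.88.
Since E_S > E_T, raising the temperature improves selectivity toward S.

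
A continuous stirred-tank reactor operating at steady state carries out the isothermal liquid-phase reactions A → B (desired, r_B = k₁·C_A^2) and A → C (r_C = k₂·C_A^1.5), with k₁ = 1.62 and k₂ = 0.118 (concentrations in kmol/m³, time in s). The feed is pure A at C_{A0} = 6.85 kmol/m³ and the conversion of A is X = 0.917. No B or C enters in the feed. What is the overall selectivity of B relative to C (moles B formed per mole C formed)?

10.4

Exit C_A = C_{A0}(1−X) = 6.85×0.0830 = 0.5685 kmol/m³.
A CSTR operates uniformly at the exit composition, giving r_B = 0.5237 and r_C = 0.05059 (each k·C_A^n at C_A = 0.5685).
Overall selectivity = C_B/C_C = r_Bτ/(r_Cτ) = r_B/r_C = 10.4.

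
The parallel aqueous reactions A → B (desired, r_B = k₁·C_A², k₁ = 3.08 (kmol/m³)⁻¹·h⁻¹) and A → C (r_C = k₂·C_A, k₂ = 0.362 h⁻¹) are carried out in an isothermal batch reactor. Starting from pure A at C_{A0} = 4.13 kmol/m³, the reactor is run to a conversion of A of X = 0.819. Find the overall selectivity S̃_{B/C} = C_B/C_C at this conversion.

17.1

C_A = C_{A0}(1−X) = 0.7475 kmol/m³.
Along a PFR/batch, dC_C/dC_A = −r_C/(r_B+r_C) = −k₂/(k₂+k₁·C_A).
Integrating from C_{A0} to C_A: C_C = (0.362/3.08)·ln[(0.362+3.08·4.13)/(0.362+3.08·0.748)] = 0.1175·ln(13.08/2.664) = 0.1870 kmol/m³.
Then C_B = (C_{A0}−C_A) − C_C = 3.382 − 0.1870 = 3.195 kmol/m³.
S̃_{B/C} = C_B/C_C = 3.195/0.1870 = 17.1.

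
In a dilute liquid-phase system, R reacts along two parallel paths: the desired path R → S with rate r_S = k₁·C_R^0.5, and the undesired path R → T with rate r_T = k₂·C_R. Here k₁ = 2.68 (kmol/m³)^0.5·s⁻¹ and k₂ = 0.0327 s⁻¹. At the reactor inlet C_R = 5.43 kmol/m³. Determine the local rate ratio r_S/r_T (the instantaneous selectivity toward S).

35.2

S_{S/T} = r_S/r_T = (k₁·C_R^0.5)/(k₂·C_R) = (k₁/k₂)·C_R^-0.5.
= (2.68×5.430^0.5) / (0.0327×5.430) = 6.245/0.1776 = 35.2.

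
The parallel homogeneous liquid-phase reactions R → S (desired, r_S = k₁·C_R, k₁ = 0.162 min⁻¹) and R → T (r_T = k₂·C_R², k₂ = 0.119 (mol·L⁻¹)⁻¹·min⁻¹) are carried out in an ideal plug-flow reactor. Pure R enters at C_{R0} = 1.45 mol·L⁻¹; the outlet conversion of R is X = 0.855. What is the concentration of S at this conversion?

0.792 mol·L⁻¹

C_R = C_{R0}(1−X) = 0.2103 mol·L⁻¹.
Along a PFR/batch, dC_S/dC_R = −r_S/(r_S+r_T) = −k₁/(k₁+k₂·C_R).
Integrating from C_{R0} to C_R: C_S = (0.162/0.119)·ln[(0.162+0.119·1.45)/(0.162+0.119·0.210)] = 1.361·ln(0.3346/0.1870) = 0.7917 mol·L⁻¹.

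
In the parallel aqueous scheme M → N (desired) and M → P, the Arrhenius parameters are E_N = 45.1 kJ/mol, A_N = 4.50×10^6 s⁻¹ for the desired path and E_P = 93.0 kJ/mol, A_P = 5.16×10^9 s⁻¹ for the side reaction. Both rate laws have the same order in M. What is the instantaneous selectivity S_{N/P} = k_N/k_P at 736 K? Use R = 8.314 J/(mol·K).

2.19

With equal orders, S_{N/P} = k_N/k_P = (A_N/A_P)·exp[(E_P−E_N)/(RT)].
(E_P−E_N)/(RT) = (93.0−45.1)×10³/(8.314×736) = 47900/6119 = 7.828.
k_N/k_P = (4.50×10^6/5.16×10^9)·exp(7.828) = 8.721×10^-4 × 2510 = 2.19.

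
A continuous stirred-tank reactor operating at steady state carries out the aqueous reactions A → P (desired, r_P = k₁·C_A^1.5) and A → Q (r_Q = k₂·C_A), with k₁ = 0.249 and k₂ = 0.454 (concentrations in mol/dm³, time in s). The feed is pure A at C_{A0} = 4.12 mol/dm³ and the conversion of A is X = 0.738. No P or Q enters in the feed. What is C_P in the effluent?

1.10 mol/dm³

Exit C_A = C_{A0}(1−X) = 4.12×0.262 = 1.079 mol/dm³.
In a CSTR the entire volume is at exit conditions, so r_P = 0.249×1.079^1.5 = 0.2793 and r_Q = 0.454×1.079 = 0.4901.
Fraction of consumed A going to P: r_P/(r_P+r_Q) = 0.3630.
C_P = 0.3630·C_{A0}·X = 0.3630×4.12×0.738 = 1.10 mol/dm³.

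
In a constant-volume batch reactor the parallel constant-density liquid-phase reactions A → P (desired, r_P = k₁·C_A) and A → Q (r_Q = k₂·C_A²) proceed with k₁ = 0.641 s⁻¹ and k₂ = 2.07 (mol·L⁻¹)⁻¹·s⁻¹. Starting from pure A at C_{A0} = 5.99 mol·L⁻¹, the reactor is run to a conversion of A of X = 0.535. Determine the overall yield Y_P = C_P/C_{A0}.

C_A = C_{A0}(1−X) = 2.785 mol·L⁻¹.
Along a PFR/batch, dC_P/dC_A = −r_P/(r_P+r_Q) = −k₁/(k₁+k₂·C_A).
Integrating from C_{A0} to C_A: C_P = (0.641/2.07)·ln[(0.641+2.07·5.99)/(0.641+2.07·2.79)] = 0.3097·ln(13.04/6.407) = 0.2201 mol·L⁻¹.
Y_P = C_P/C_{A0} = 0.2201/5.99 = 0.0367.

0.0367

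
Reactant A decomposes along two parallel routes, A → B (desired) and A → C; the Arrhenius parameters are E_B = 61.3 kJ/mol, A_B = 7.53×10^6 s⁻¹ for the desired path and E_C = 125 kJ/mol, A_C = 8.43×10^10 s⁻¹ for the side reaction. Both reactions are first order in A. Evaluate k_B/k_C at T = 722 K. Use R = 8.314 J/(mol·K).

Since both paths have the same order in A, the concentration cancels and S_{B/C} = k_B/k_C = (A_B/A_C)·exp[(E_C−E_B)/(RT)].
(E_C−E_B)/(RT) = (125−61.3)×10³/(8.314×722) = 63700/6003 = 10.61.
k_B/k_C = (7.53×10^6/8.43×10^10)·exp(10.61) = 8.932×10^-5 × 40614 = 3.63.

3.63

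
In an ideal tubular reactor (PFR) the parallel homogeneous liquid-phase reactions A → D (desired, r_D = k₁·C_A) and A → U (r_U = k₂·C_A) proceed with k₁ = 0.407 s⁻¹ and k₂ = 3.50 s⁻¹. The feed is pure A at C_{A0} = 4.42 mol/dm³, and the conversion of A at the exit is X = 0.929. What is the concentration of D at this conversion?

0.428 mol/dm³

C_A = C_{A0}(1−X) = 0.3138 mol/dm³.
Both paths are first order in A, so the instantaneous fraction to D is constant: dC_D/d(−C_A) = k₁/(k₁+k₂) = 0.1042.
C_D = 0.1042·(C_{A0}−C_A) = 0.1042×4.106 = 0.428 mol/dm³.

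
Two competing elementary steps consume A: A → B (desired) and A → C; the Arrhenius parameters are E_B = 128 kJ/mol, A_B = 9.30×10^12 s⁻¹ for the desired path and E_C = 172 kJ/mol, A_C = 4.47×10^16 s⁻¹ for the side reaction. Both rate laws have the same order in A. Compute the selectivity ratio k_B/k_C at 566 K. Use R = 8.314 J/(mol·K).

Since both paths have the same order in A, the concentration cancels and S_{B/C} = k_B/k_C = (A_B/A_C)·exp[(E_C−E_B)/(RT)].
(E_C−E_B)/(RT) = (172−128)×10³/(8.314×566) = 44000/4706 = 9.350.
k_B/k_C = (9.30×10^12/4.47×10^16)·exp(9.350) = 2.081×10^-4 × 11502 = 2.39.

2.39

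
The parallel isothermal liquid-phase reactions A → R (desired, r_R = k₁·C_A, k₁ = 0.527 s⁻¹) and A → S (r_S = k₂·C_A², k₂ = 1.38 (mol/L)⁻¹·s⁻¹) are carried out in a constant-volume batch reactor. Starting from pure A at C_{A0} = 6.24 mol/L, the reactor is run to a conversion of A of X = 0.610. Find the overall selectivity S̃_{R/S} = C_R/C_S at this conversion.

0.0939

C_A = C_{A0}(1−X) = 2.434 mol/L.
Along a PFR/batch, dC_R/dC_A = −r_R/(r_R+r_S) = −k₁/(k₁+k₂·C_A).
Integrating from C_{A0} to C_A: C_R = (0.527/1.38)·ln[(0.527+1.38·6.24)/(0.527+1.38·2.43)] = 0.3819·ln(9.138/3.885) = 0.3266 mol/L.
C_S = (C_{A0}−C_A)−C_R = 3.480 mol/L; S̃_{R/S} = 0.3266/3.480 = 0.0939.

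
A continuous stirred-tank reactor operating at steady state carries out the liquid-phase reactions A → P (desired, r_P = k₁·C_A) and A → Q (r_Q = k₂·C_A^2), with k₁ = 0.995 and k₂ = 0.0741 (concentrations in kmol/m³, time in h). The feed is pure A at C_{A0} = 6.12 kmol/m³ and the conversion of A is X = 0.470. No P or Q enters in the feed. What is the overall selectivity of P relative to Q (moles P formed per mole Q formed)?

Exit C_A = C_{A0}(1−X) = 6.12×0.530 = 3.244 kmol/m³.
A CSTR operates uniformly at the exit composition, giving r_P = 3.227 and r_Q = 0.7796 (each k·C_A^n at C_A = 3.244).
Overall selectivity = C_P/C_Q = r_Pτ/(r_Qτ) = r_P/r_Q = 4.14.

4.14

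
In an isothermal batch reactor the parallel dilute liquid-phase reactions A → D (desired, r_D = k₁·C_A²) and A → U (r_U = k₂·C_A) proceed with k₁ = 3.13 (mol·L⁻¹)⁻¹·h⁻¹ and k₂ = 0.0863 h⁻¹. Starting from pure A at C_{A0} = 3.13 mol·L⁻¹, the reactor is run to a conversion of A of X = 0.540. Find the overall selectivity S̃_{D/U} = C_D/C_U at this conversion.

C_A = C_{A0}(1−X) = 1.440 mol·L⁻¹.
Along a PFR/batch, dC_U/dC_A = −r_U/(r_D+r_U) = −k₂/(k₂+k₁·C_A).
Integrating from C_{A0} to C_A: C_U = (0.0863/3.13)·ln[(0.0863+3.13·3.13)/(0.0863+3.13·1.44)] = 0.02757·ln(9.883/4.593) = 0.02113 mol·L⁻¹.
Then C_D = (C_{A0}−C_A) − C_U = 1.690 − 0.02113 = 1.669 mol·L⁻¹.
S̃_{D/U} = C_D/C_U = 1.669/0.02113 = 79.0.

79.0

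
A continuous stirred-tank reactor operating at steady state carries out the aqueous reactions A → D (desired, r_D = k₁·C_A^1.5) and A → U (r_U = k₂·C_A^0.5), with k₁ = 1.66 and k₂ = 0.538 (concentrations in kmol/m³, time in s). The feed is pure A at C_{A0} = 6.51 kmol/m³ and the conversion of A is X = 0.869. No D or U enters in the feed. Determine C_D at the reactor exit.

4.10 kmol/m³

Exit C_A = C_{A0}(1−X) = 6.51×0.131 = 0.8528 kmol/m³.
Rates in a CSTR are evaluated at the outlet concentration: r_D = 1.66×0.8528^1.5 = 1.307, r_U = 0.538×0.8528^0.5 = 0.4968.
Fraction of consumed A going to D: r_D/(r_D+r_U) = 0.7246.
C_D = 0.7246·C_{A0}·X = 0.7246×6.51×0.869 = 4.10 kmol/m³.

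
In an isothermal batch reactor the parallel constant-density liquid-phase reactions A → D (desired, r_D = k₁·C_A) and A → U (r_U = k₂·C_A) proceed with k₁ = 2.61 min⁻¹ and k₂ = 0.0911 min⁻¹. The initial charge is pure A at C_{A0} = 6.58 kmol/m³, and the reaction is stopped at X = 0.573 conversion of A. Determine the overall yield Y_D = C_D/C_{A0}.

0.554

C_A = C_{A0}(1−X) = 2.810 kmol/m³.
Both paths are first order in A, so the instantaneous fraction to D is constant: dC_D/d(−C_A) = k₁/(k₁+k₂) = 0.9663.
C_D = 0.9663·(C_{A0}−C_A) = 0.9663×3.770 = 3.64 kmol/m³.
Y_D = C_D/C_{A0} = 3.643/6.58 = 0.554.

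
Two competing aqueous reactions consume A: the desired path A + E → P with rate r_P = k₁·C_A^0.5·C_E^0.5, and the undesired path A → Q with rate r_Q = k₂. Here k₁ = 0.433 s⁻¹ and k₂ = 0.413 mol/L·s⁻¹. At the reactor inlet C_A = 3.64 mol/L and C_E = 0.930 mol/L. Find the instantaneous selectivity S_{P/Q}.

1.93

S_{P/Q} = r_P/r_Q = (k₁·C_A^0.5·C_E^0.5)/(k₂) = (k₁/k₂)·C_A^0.5·C_E^0.5.
= (0.433×3.640^0.5×0.9300^0.5) / (0.413) = 0.7967/0.4130 = 1.93.
Since the desired path is higher order in A, keeping C_A high (PFR or concentrated feed) favours P.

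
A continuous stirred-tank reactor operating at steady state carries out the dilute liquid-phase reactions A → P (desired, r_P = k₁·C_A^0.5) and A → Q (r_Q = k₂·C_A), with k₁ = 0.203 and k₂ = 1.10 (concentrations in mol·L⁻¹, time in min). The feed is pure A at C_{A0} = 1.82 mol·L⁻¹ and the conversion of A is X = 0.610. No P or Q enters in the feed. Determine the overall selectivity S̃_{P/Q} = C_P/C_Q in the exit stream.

Exit C_A = C_{A0}(1−X) = 1.82×0.390 = 0.7098 mol·L⁻¹.
A CSTR operates uniformly at the exit composition, giving r_P = 0.1710 and r_Q = 0.7808 (each k·C_A^n at C_A = 0.7098).
Overall selectivity = C_P/C_Q = r_Pτ/(r_Qτ) = r_P/r_Q = 0.219.

0.219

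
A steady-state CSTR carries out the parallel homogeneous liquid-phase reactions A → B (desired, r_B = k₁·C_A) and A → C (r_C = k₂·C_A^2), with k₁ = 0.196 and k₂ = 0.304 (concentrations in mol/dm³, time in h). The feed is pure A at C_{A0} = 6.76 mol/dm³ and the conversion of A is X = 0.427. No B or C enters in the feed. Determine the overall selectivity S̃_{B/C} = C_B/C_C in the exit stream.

Exit C_A = C_{A0}(1−X) = 6.76×0.573 = 3.873 mol/dm³.
In a CSTR the entire volume is at exit conditions, so r_B = 0.196×3.873 = 0.7592 and r_C = 0.304×3.873^2 = 4.561.
Overall selectivity = C_B/C_C = r_Bτ/(r_Cτ) = r_B/r_C = 0.166.

0.166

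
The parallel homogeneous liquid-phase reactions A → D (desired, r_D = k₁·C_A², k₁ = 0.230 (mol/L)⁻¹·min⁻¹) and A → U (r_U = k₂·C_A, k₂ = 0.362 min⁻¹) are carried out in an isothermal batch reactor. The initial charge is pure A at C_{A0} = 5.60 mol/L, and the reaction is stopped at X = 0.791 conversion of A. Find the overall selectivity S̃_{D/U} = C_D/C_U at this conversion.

1.93

C_A = C_{A0}(1−X) = 1.170 mol/L.
Along a PFR/batch, dC_U/dC_A = −r_U/(r_D+r_U) = −k₂/(k₂+k₁·C_A).
Integrating from C_{A0} to C_A: C_U = (0.362/0.230)·ln[(0.362+0.230·5.60)/(0.362+0.230·1.17)] = 1.574·ln(1.650/0.6312) = 1.512 mol/L.
Then C_D = (C_{A0}−C_A) − C_U = 4.430 − 1.512 = 2.917 mol/L.
S̃_{D/U} = C_D/C_U = 2.917/1.512 = 1.93.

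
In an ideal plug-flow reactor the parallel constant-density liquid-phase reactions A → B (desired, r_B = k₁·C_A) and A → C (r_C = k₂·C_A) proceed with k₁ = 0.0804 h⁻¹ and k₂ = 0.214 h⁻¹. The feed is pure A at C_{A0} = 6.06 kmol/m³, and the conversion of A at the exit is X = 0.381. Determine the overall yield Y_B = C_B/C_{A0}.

C_A = C_{A0}(1−X) = 3.751 kmol/m³.
Both paths are first order in A, so the instantaneous fraction to B is constant: dC_B/d(−C_A) = k₁/(k₁+k₂) = 0.2731.
C_B = 0.2731·(C_{A0}−C_A) = 0.2731×2.309 = 0.631 kmol/m³.
Y_B = C_B/C_{A0} = 0.6305/6.06 = 0.104.

0.104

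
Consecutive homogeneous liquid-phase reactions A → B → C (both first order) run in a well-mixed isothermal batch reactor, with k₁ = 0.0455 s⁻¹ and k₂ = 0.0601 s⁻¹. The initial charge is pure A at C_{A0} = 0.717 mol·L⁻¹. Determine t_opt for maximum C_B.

Setting dC_B/dt = 0 gives t_opt = ln(k₂/k₁)/(k₂−k₁).
= ln(0.0601/0.0455)/(0.0601−0.0455) = ln(1.321)/0.01460 = 0.2783/0.01460 = 19.1 s.

19.1 s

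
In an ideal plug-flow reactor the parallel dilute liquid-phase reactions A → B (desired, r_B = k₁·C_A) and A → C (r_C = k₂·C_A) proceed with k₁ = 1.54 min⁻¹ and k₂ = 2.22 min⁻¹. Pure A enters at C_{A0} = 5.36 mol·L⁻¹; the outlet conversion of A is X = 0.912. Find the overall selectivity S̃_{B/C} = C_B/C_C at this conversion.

0.694

C_A = C_{A0}(1−X) = 0.4717 mol·L⁻¹.
Both paths are first order in A, so the instantaneous fraction to B is constant: dC_B/d(−C_A) = k₁/(k₁+k₂) = 0.4096.
C_B = 0.4096·(C_{A0}−C_A) = 0.4096×4.888 = 2.00 mol·L⁻¹.
C_C = (C_{A0}−C_A)−C_B = 2.886 mol·L⁻¹; S̃_{B/C} = 2.002/2.886 = 0.694.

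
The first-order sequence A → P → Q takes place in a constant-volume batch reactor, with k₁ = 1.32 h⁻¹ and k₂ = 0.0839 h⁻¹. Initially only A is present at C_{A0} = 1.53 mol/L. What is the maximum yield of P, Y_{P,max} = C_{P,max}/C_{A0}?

0.829

Evaluating C_P at t_opt = ln(k₂/k₁)/(k₂−k₁) gives C_{P,max}/C_{A0} = (k₁/k₂)^[k₂/(k₂−k₁)].
= (1.32/0.0839)^(0.0839/(0.0839−1.32)) = (15.73)^(-0.06787) = 0.8294.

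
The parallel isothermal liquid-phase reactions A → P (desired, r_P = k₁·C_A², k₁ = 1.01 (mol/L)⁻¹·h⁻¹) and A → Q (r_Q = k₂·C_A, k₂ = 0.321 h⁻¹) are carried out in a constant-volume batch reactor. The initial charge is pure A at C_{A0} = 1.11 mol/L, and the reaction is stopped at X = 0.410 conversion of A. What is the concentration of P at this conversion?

C_A = C_{A0}(1−X) = 0.6549 mol/L.
Along a PFR/batch, dC_Q/dC_A = −r_Q/(r_P+r_Q) = −k₂/(k₂+k₁·C_A).
Integrating from C_{A0} to C_A: C_Q = (0.321/1.01)·ln[(0.321+1.01·1.11)/(0.321+1.01·0.655)] = 0.3178·ln(1.442/0.9824) = 0.1220 mol/L.
Then C_P = (C_{A0}−C_A) − C_Q = 0.4551 − 0.1220 = 0.3331 mol/L.

0.333 mol/L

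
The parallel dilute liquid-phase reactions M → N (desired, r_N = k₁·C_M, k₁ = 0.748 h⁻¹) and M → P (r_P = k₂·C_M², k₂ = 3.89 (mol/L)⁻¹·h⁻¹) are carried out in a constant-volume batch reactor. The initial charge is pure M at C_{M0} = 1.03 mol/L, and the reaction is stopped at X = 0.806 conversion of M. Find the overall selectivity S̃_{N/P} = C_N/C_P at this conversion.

C_M = C_{M0}(1−X) = 0.1998 mol/L.
Along a PFR/batch, dC_N/dC_M = −r_N/(r_N+r_P) = −k₁/(k₁+k₂·C_M).
Integrating from C_{M0} to C_M: C_N = (0.748/3.89)·ln[(0.748+3.89·1.03)/(0.748+3.89·0.200)] = 0.1923·ln(4.755/1.525) = 0.2186 mol/L.
C_P = (C_{M0}−C_M)−C_N = 0.6116 mol/L; S̃_{N/P} = 0.2186/0.6116 = 0.357.

0.357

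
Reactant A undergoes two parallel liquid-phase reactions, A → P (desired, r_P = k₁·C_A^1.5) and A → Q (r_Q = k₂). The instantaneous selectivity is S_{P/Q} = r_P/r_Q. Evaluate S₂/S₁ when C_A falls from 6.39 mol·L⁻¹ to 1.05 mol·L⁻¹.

0.0666

S_{P/Q} = (k₁/k₂)·C_A^1.5, so S₂/S₁ = (C_{A,2}/C_{A,1})^1.5.
= (1.05/6.39)^1.5 = (0.1643)^1.5 = 0.0666.
Selectivity toward P falls as C_A falls — high-concentration operation is favoured.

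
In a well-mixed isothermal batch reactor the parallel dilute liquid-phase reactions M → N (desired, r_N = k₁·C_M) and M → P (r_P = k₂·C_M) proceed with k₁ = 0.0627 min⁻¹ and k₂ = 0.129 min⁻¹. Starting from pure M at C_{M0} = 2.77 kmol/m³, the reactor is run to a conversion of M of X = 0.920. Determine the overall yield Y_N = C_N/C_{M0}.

0.301

C_M = C_{M0}(1−X) = 0.2216 kmol/m³.
Both paths are first order in M, so the instantaneous fraction to N is constant: dC_N/d(−C_M) = k₁/(k₁+k₂) = 0.3271.
C_N = 0.3271·(C_{M0}−C_M) = 0.3271×2.548 = 0.834 kmol/m³.
Y_N = C_N/C_{M0} = 0.8335/2.77 = 0.301.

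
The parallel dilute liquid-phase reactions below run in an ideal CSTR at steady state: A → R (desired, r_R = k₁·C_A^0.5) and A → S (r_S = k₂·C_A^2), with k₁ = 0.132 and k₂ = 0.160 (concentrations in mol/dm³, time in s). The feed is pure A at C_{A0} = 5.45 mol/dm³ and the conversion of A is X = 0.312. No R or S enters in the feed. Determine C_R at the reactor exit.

Exit C_A = C_{A0}(1−X) = 5.45×0.688 = 3.750 mol/dm³.
Rates in a CSTR are evaluated at the outlet concentration: r_R = 0.132×3.750^0.5 = 0.2556, r_S = 0.160×3.750^2 = 2.250.
Fraction of consumed A going to R: r_R/(r_R+r_S) = 0.1020.
C_R = 0.1020·C_{A0}·X = 0.1020×5.45×0.312 = 0.173 mol/dm³.

0.173 mol/dm³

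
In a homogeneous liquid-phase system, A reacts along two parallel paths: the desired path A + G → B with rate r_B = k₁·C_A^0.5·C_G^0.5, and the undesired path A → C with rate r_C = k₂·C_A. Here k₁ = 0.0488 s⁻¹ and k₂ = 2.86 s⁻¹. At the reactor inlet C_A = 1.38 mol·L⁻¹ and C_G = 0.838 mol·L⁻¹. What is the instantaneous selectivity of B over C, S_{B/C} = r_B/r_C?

0.0133

S_{B/C} = r_B/r_C = (k₁·C_A^0.5·C_G^0.5)/(k₂·C_A) = (k₁/k₂)·C_A^-0.5·C_G^0.5.
= (0.0488×1.380^0.5×0.8380^0.5) / (2.86×1.380) = 0.05248/3.947 = 0.0133.
The undesired path is higher order in A, so low C_A (CSTR or dilute feed) favours B.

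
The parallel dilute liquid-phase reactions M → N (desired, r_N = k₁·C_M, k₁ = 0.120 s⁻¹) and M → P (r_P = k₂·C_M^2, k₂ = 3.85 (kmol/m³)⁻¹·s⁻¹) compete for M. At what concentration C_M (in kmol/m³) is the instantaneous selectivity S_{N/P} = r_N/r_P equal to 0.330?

0.0945 kmol/m³

S_{N/P} = (k₁/k₂)·C_M⁻¹ ⇒ C_M = (S·k₂/k₁)^(-1).
= (0.330×3.85/0.120)^(-1) = (10.59)^(-1) = 0.0945 kmol/m³.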